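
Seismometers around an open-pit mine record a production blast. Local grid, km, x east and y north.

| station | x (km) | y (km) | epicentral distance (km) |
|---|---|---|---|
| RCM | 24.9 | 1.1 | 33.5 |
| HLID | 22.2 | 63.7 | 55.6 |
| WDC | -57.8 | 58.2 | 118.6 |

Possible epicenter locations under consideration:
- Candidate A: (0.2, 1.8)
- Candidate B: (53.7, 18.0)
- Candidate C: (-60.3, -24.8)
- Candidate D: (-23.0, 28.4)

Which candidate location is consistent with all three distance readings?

For each candidate, compare |candidate − station| to the reported distance:
Candidate A: residuals RCM 8.8, HLID 10.1, WDC 37.7 → max 37.7 km
Candidate B: residuals RCM 0.1, HLID 0.1, WDC 0.1 → max 0.1 km
Candidate C: residuals RCM 55.5, HLID 65.4, WDC 35.6 → max 65.4 km
Candidate D: residuals RCM 21.6, HLID 1.8, WDC 72.8 → max 72.8 km
Only Candidate B has all residuals ≈ 0.

Candidate B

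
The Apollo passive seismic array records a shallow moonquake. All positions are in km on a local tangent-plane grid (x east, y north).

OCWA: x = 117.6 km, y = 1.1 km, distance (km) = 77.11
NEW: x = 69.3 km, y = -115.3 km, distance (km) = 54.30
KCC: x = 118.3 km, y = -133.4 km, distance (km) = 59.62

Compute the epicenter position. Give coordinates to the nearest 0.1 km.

x ≈ 105.8 km, y ≈ -75.1 km

Circle about each station: (x − 117.6)² + (y − 1.1)² = 77.11²; (x − 69.3)² + (y + 115.3)² = 54.30²; (x − 118.3)² + (y + 133.4)² = 59.62².
Subtracting the OCWA equation from the NEW and KCC equations removes the quadratic terms:
-96.6 x − 232.8 y = 7263.07
1.4 x − 269.0 y = 20350.89
Solving the 2×2 system: x ≈ 105.8, y ≈ -75.1 km.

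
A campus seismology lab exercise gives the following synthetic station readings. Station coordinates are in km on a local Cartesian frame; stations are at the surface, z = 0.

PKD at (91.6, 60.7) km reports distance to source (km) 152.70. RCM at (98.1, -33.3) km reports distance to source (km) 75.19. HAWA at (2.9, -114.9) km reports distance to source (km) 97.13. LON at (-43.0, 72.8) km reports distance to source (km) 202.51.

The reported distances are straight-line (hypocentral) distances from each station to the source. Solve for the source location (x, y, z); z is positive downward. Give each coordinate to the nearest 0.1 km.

Each station gives a sphere (x−x_i)² + (y−y_i)² + z² = d_i² (stations at z=0).
Subtracting the PKD sphere from RCM and HAWA: z² cancels, leaving linear equations in x and y:
13.0 x − 188.0 y = 16321.20
-177.4 x − 351.2 y = 15018.42
Solving: x ≈ 76.709, y ≈ -81.511 km (keep extra digits for the depth step; rounded: 76.7, -81.5).
Then from the PKD sphere: z² = 152.70² − (x − 91.6)² − (y − 60.7)² with x = 76.709, y = -81.511, so z ≈ 53.587 ≈ 53.6 km.
Check against LON (with the unrounded solution): distance 202.52 ≈ 202.51 km. ✓

(76.7, -81.5, 53.6)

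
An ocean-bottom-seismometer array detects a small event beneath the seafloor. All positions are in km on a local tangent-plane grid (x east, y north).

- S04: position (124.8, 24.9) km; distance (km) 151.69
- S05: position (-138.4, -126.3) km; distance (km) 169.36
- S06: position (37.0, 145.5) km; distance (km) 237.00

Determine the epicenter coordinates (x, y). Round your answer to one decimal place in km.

(27.3, -91.3)

Circle about each station: (x − 124.8)² + (y − 24.9)² = 151.69²; (x + 138.4)² + (y + 126.3)² = 169.36²; (x − 37.0)² + (y − 145.5)² = 237.00².
Subtracting the S04 equation from the S05 and S06 equations removes the quadratic terms:
-526.4 x − 302.4 y = 13238.25
-175.6 x + 241.2 y = -26814.94
Solving the 2×2 system: x ≈ 27.3, y ≈ -91.3 km.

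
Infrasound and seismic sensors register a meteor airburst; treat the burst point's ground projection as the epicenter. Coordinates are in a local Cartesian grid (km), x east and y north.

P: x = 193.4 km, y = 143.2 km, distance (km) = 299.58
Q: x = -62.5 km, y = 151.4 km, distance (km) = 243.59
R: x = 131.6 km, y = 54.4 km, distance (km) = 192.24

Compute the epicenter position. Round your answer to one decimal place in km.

-1.4 km east, -84.4 km north

Circle about each station: (x − 193.4)² + (y − 143.2)² = 299.58²; (x + 62.5)² + (y − 151.4)² = 243.59²; (x − 131.6)² + (y − 54.4)² = 192.24².
Subtracting the P equation from the Q and R equations removes the quadratic terms:
-511.8 x + 16.4 y = -669.50
-123.6 x − 177.6 y = 15160.08
Solving the 2×2 system: x ≈ -1.4, y ≈ -84.4 km.
Check against P (with the unrounded x, y): √((x − 193.4)²+(y − 143.2)²) = 299.57 ≈ 299.58 km. ✓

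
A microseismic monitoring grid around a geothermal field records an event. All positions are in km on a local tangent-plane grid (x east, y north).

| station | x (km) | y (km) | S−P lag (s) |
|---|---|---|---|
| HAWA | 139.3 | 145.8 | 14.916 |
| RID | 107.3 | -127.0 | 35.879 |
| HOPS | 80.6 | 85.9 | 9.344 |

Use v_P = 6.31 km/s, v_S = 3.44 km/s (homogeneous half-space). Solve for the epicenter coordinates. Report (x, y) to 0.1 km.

Distance from S−P lag: d = Δt · v_P v_S / (v_P − v_S) = Δt · (6.31·3.44)/(6.31−3.44) ≈ 7.5632·Δt.
So d_HAWA = 112.81, d_RID = 271.36, d_HOPS = 70.67 km.
Circle about each station: (x − 139.3)² + (y − 145.8)² = 112.81²; (x − 107.3)² + (y + 127.0)² = 271.36²; (x − 80.6)² + (y − 85.9)² = 70.67².
Subtracting the HAWA equation from the RID and HOPS equations removes the quadratic terms:
-64.0 x − 545.6 y = -73929.99
-117.4 x − 119.8 y = -19055.11
Solving the 2×2 system: x ≈ 27.3, y ≈ 132.3 km.

(27.3, 132.3)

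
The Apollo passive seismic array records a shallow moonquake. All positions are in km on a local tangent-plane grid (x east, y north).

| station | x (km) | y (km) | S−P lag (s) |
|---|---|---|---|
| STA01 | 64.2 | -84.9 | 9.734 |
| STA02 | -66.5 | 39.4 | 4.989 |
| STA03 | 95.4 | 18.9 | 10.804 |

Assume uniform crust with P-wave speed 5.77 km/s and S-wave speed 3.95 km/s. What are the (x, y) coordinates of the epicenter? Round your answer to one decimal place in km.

(-35.6, -14.9)

Distance from S−P lag: d = Δt · v_P v_S / (v_P − v_S) = Δt · (5.77·3.95)/(5.77−3.95) ≈ 12.5228·Δt.
So d_STA01 = 121.90, d_STA02 = 62.48, d_STA03 = 135.30 km.
Circle about each station: (x − 64.2)² + (y + 84.9)² = 121.90²; (x + 66.5)² + (y − 39.4)² = 62.48²; (x − 95.4)² + (y − 18.9)² = 135.30².
Subtracting pairs of circle equations eliminates x²+y² and gives linear equations (the radical axes):
-261.4 x + 248.6 y = 5600.82
62.4 x + 207.6 y = -5317.76
Solving the 2×2 system: x ≈ -35.6, y ≈ -14.9 km.
Check against STA01 (with the unrounded x, y): √((x − 64.2)²+(y + 84.9)²) = 121.90 ≈ 121.90 km. ✓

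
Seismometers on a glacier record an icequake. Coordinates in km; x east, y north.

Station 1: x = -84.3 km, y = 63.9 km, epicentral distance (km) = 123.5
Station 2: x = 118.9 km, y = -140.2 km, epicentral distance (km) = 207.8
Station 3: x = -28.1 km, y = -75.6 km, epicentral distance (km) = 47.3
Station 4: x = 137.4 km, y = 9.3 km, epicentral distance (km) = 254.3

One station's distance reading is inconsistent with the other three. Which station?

Solve using three stations at a time. Using Station 1, Station 2, Station 3 (subtract circle equations pairwise → linear system) gives (x, y) ≈ (-72.4, -59.0).
Distances from that point to each station vs reported:
  Station 1: calculated 123.5 vs reported 123.5 → residual 0.0 km
  Station 2: calculated 207.8 vs reported 207.8 → residual 0.0 km
  Station 3: calculated 47.3 vs reported 47.3 → residual 0.0 km
  Station 4: calculated 220.6 vs reported 254.3 → residual 33.7 km
Station 1, Station 2, Station 3 are mutually consistent (residuals ≈ 0); Station 4 is off by 33.7 km.

Station 4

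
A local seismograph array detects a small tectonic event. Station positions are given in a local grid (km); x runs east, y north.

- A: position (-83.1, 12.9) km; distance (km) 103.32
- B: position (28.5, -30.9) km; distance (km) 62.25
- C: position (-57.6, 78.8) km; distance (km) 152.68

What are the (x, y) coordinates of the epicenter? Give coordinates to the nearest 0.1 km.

x ≈ -20.5 km, y ≈ -69.3 km

Circle about each station: (x + 83.1)² + (y − 12.9)² = 103.32²; (x − 28.5)² + (y + 30.9)² = 62.25²; (x + 57.6)² + (y − 78.8)² = 152.68².
Subtracting pairs of circle equations eliminates x²+y² and gives linear equations (the radical axes):
223.2 x − 87.6 y = 1495.00
51.0 x + 131.8 y = -10180.98
Solving the 2×2 system: x ≈ -20.5, y ≈ -69.3 km.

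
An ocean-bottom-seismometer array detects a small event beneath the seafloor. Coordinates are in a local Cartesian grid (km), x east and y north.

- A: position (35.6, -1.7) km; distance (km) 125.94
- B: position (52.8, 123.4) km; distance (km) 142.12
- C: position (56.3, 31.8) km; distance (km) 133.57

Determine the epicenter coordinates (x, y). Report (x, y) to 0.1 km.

(-74.3, 59.8)

Circle about each station: (x − 35.6)² + (y + 1.7)² = 125.94²; (x − 52.8)² + (y − 123.4)² = 142.12²; (x − 56.3)² + (y − 31.8)² = 133.57².
Subtracting the A equation from the B and C equations removes the quadratic terms:
34.4 x + 250.2 y = 12407.94
41.4 x + 67.0 y = 930.62
Solving the 2×2 system: x ≈ -74.3, y ≈ 59.8 km.
Check against A (with the unrounded x, y): √((x − 35.6)²+(y + 1.7)²) = 125.95 ≈ 125.94 km. ✓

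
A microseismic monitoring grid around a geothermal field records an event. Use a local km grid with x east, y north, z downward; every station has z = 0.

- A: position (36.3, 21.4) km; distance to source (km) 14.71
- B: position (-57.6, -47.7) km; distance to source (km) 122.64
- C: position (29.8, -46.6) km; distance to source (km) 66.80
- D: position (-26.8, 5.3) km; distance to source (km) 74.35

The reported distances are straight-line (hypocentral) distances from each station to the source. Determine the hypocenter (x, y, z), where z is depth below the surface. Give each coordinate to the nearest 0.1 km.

(45.8, 17.4, 10.5)

Each station gives a sphere (x−x_i)² + (y−y_i)² + z² = d_i² (stations at z=0).
Subtracting the A sphere from B and C: z² cancels, leaving linear equations in x and y:
-187.8 x − 138.2 y = -11006.79
-13.0 x − 136.0 y = -2961.91
Solving: x ≈ 45.804, y ≈ 17.400 km (keep extra digits for the depth step; rounded: 45.8, 17.4).
Then from the A sphere: z² = 14.71² − (x − 36.3)² − (y − 21.4)² with x = 45.804, y = 17.400, so z ≈ 10.491 ≈ 10.5 km.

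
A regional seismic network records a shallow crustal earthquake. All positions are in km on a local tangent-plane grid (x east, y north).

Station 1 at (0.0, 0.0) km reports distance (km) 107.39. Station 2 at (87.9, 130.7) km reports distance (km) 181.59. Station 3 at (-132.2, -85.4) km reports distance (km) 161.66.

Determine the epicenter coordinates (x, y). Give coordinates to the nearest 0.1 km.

-82.7 km east, 68.5 km north

Circle about each station: x² + y² = 107.39²; (x − 87.9)² + (y − 130.7)² = 181.59²; (x + 132.2)² + (y + 85.4)² = 161.66².
Subtracting pairs of circle equations eliminates x²+y² and gives linear equations (the radical axes):
175.8 x + 261.4 y = 3366.58
-264.4 x − 170.8 y = 10168.66
Solving the 2×2 system: x ≈ -82.7, y ≈ 68.5 km.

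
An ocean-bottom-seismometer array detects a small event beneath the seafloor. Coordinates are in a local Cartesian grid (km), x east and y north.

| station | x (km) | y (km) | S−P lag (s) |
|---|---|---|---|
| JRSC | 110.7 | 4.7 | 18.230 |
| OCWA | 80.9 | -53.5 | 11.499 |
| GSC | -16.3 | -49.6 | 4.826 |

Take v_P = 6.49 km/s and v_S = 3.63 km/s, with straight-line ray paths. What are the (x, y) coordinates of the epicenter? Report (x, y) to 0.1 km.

(-7.2, -88.3)

Distance from S−P lag: d = Δt · v_P v_S / (v_P − v_S) = Δt · (6.49·3.63)/(6.49−3.63) ≈ 8.2373·Δt.
So d_JRSC = 150.17, d_OCWA = 94.72, d_GSC = 39.75 km.
Circle about each station: (x − 110.7)² + (y − 4.7)² = 150.17²; (x − 80.9)² + (y + 53.5)² = 94.72²; (x + 16.3)² + (y + 49.6)² = 39.75².
Subtracting the JRSC equation from the OCWA and GSC equations removes the quadratic terms:
-59.6 x − 116.4 y = 10709.63
-254.0 x − 108.6 y = 11420.24
Solving the 2×2 system: x ≈ -7.2, y ≈ -88.3 km.
Check against JRSC (with the unrounded x, y): √((x − 110.7)²+(y − 4.7)²) = 150.18 ≈ 150.17 km. ✓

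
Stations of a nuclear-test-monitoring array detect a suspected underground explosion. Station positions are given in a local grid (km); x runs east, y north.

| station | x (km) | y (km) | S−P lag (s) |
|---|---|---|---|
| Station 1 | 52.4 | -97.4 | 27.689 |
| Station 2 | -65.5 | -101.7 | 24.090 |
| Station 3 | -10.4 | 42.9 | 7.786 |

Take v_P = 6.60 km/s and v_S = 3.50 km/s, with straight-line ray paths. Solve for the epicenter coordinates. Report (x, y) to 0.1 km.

Distance from S−P lag: d = Δt · v_P v_S / (v_P − v_S) = Δt · (6.60·3.50)/(6.60−3.50) ≈ 7.4516·Δt.
So d_Station 1 = 206.33, d_Station 2 = 179.51, d_Station 3 = 58.02 km.
Circle about each station: (x − 52.4)² + (y + 97.4)² = 206.33²; (x + 65.5)² + (y + 101.7)² = 179.51²; (x + 10.4)² + (y − 42.9)² = 58.02².
Subtracting pairs of circle equations eliminates x²+y² and gives linear equations (the radical axes):
-235.8 x − 8.6 y = 12748.85
-125.6 x + 280.6 y = 28921.80
Solving the 2×2 system: x ≈ -56.9, y ≈ 77.6 km.

-56.9 km east, 77.6 km north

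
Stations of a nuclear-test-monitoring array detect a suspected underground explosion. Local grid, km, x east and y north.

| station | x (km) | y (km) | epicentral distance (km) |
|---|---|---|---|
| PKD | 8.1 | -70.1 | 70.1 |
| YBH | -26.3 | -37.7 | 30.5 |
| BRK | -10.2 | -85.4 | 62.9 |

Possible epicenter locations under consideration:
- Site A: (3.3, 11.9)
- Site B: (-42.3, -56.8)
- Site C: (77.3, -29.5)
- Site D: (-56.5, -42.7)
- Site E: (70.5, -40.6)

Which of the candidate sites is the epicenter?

Site D

For each candidate, compare |candidate − station| to the reported distance:
Site A: residuals PKD 12.0, YBH 27.3, BRK 35.3 → max 35.3 km
Site B: residuals PKD 18.0, YBH 5.6, BRK 19.9 → max 19.9 km
Site C: residuals PKD 10.1, YBH 73.4, BRK 40.9 → max 73.4 km
Site D: residuals PKD 0.1, YBH 0.1, BRK 0.1 → max 0.1 km
Site E: residuals PKD 1.1, YBH 66.3, BRK 29.4 → max 66.3 km
Only Site D has all residuals ≈ 0.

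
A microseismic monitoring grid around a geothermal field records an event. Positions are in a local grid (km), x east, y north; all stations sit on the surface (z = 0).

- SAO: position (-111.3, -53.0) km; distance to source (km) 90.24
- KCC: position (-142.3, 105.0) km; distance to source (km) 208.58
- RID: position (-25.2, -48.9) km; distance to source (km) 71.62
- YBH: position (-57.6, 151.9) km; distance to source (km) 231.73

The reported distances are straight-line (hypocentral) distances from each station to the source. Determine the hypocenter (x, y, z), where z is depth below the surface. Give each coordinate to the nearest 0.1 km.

x ≈ -49.8 km, y ≈ -70.8 km, depth ≈ 63.6 km

Each station gives a sphere (x−x_i)² + (y−y_i)² + z² = d_i² (stations at z=0).
Subtracting the SAO sphere from KCC and RID: z² cancels, leaving linear equations in x and y:
-62.0 x + 316.0 y = -19284.76
172.2 x + 8.2 y = -9156.61
Solving: x ≈ -49.803, y ≈ -70.799 km (keep extra digits for the depth step; rounded: -49.8, -70.8).
Then from the SAO sphere: z² = 90.24² − (x + 111.3)² − (y + 53.0)² with x = -49.803, y = -70.799, so z ≈ 63.597 ≈ 63.6 km.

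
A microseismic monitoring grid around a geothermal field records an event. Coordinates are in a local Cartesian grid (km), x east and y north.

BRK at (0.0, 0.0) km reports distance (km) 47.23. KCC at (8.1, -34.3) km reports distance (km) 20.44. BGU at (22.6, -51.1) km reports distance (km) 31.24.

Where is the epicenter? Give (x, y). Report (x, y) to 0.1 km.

x ≈ -8.3 km, y ≈ -46.5 km

Circle about each station: x² + y² = 47.23²; (x − 8.1)² + (y + 34.3)² = 20.44²; (x − 22.6)² + (y + 51.1)² = 31.24².
Subtracting the BRK equation from the KCC and BGU equations removes the quadratic terms:
16.2 x − 68.6 y = 3054.98
45.2 x − 102.2 y = 4376.71
Solving the 2×2 system: x ≈ -8.3, y ≈ -46.5 km.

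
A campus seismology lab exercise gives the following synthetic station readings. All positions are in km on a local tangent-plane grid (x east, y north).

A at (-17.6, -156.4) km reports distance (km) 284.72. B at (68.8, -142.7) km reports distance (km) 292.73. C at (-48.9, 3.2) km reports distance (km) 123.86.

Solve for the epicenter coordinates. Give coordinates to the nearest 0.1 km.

Circle about each station: (x + 17.6)² + (y + 156.4)² = 284.72²; (x − 68.8)² + (y + 142.7)² = 292.73²; (x + 48.9)² + (y − 3.2)² = 123.86².
Subtracting the A equation from the B and C equations removes the quadratic terms:
172.8 x + 27.4 y = -4299.36
-62.6 x + 319.2 y = 43354.91
Solving the 2×2 system: x ≈ -45.0, y ≈ 127.0 km.

(-45.0, 127.0)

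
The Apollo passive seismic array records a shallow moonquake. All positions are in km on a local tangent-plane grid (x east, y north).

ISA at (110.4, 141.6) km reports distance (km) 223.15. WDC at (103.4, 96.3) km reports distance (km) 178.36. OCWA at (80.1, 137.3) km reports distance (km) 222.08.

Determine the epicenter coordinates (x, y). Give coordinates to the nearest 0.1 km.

Circle about each station: (x − 110.4)² + (y − 141.6)² = 223.15²; (x − 103.4)² + (y − 96.3)² = 178.36²; (x − 80.1)² + (y − 137.3)² = 222.08².
Subtracting the ISA equation from the WDC and OCWA equations removes the quadratic terms:
-14.0 x − 90.6 y = 5710.16
-60.6 x − 8.6 y = -6495.02
Solving the 2×2 system: x ≈ 118.7, y ≈ -81.4 km.
Check against ISA (with the unrounded x, y): √((x − 110.4)²+(y − 141.6)²) = 223.13 ≈ 223.15 km. ✓

(118.7, -81.4)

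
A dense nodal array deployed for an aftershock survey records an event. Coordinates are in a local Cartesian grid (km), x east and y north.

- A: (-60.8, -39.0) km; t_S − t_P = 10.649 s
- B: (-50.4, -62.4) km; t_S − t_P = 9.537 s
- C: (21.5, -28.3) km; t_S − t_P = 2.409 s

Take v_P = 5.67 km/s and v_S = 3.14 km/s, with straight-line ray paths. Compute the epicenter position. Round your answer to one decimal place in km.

14.0 km east, -43.5 km north

Distance from S−P lag: d = Δt · v_P v_S / (v_P − v_S) = Δt · (5.67·3.14)/(5.67−3.14) ≈ 7.0371·Δt.
So d_A = 74.94, d_B = 67.11, d_C = 16.95 km.
Circle about each station: (x + 60.8)² + (y + 39.0)² = 74.94²; (x + 50.4)² + (y + 62.4)² = 67.11²; (x − 21.5)² + (y + 28.3)² = 16.95².
Subtracting the A equation from the B and C equations removes the quadratic terms:
20.8 x − 46.8 y = 2328.53
164.6 x + 21.4 y = 1374.20
Solving the 2×2 system: x ≈ 14.0, y ≈ -43.5 km.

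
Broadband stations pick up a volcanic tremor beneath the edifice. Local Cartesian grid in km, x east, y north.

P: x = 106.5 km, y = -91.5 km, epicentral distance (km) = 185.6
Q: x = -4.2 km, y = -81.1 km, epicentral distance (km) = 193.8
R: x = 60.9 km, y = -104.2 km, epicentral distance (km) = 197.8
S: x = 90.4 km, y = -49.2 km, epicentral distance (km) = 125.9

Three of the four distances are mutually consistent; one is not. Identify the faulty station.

S

Solve using three stations at a time. Using P, Q, R (subtract circle equations pairwise → linear system) gives (x, y) ≈ (82.0, 92.4).
Distances from that point to each station vs reported:
  P: calculated 185.6 vs reported 185.6 → residual 0.0 km
  Q: calculated 193.8 vs reported 193.8 → residual 0.0 km
  R: calculated 197.8 vs reported 197.8 → residual 0.0 km
  S: calculated 141.9 vs reported 125.9 → residual 16.0 km
P, Q, R are mutually consistent (residuals ≈ 0); S is off by 16.0 km.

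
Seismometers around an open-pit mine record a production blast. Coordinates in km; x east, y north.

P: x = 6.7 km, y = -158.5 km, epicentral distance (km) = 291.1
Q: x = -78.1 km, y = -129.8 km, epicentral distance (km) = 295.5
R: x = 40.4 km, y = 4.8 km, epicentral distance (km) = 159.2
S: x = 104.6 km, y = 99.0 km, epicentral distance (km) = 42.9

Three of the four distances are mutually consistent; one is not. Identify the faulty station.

Solve using three stations at a time. Using P, Q, S (subtract circle equations pairwise → linear system) gives (x, y) ≈ (70.8, 125.5).
Distances from that point to each station vs reported:
  P: calculated 291.1 vs reported 291.1 → residual 0.0 km
  Q: calculated 295.5 vs reported 295.5 → residual 0.0 km
  R: calculated 124.4 vs reported 159.2 → residual 34.8 km
  S: calculated 43.0 vs reported 42.9 → residual 0.1 km
P, Q, S are mutually consistent (residuals ≈ 0); R is off by 34.8 km.

R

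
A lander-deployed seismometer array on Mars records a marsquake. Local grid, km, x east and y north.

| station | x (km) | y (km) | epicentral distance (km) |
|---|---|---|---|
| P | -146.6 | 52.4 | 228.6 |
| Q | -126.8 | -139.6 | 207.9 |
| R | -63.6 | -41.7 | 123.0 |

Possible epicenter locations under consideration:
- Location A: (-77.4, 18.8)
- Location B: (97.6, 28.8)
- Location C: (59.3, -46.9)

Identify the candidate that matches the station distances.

For each candidate, compare |candidate − station| to the reported distance:
Location A: residuals P 151.7, Q 42.0, R 60.9 → max 151.7 km
Location B: residuals P 16.7, Q 72.7, R 52.9 → max 72.7 km
Location C: residuals P 0.0, Q 0.0, R 0.0 → max 0.0 km
Only Location C has all residuals ≈ 0.

Location C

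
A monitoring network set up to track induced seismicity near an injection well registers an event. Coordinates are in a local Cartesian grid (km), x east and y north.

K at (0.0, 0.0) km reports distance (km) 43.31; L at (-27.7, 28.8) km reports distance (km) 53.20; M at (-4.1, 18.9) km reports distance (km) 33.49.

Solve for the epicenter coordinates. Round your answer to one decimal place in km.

25.1 km east, 35.3 km north

Circle about each station: x² + y² = 43.31²; (x + 27.7)² + (y − 28.8)² = 53.20²; (x + 4.1)² + (y − 18.9)² = 33.49².
Subtracting pairs of circle equations eliminates x²+y² and gives linear equations (the radical axes):
-55.4 x + 57.6 y = 642.25
-8.2 x + 37.8 y = 1128.20
Solving the 2×2 system: x ≈ 25.1, y ≈ 35.3 km.
Check against K (with the unrounded x, y): √(x²+y²) = 43.31 ≈ 43.31 km. ✓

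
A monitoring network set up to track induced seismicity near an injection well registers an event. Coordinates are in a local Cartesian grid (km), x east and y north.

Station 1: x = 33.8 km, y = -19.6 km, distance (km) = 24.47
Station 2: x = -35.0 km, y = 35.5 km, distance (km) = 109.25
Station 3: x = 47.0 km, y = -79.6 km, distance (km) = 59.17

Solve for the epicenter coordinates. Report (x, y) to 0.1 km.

(58.2, -21.5)

Circle about each station: (x − 33.8)² + (y + 19.6)² = 24.47²; (x + 35.0)² + (y − 35.5)² = 109.25²; (x − 47.0)² + (y + 79.6)² = 59.17².
Subtracting pairs of circle equations eliminates x²+y² and gives linear equations (the radical axes):
-137.6 x + 110.2 y = -10378.13
26.4 x − 120.0 y = 4116.25
Solving the 2×2 system: x ≈ 58.2, y ≈ -21.5 km.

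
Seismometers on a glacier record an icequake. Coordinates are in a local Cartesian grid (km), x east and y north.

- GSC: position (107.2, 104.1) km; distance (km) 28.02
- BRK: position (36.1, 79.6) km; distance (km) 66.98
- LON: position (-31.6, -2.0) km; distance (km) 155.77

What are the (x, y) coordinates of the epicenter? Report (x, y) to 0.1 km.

103.0 km east, 76.4 km north

Circle about each station: (x − 107.2)² + (y − 104.1)² = 28.02²; (x − 36.1)² + (y − 79.6)² = 66.98²; (x + 31.6)² + (y + 2.0)² = 155.77².
Subtracting pairs of circle equations eliminates x²+y² and gives linear equations (the radical axes):
-142.2 x − 49.0 y = -18390.48
-277.6 x − 212.2 y = -44805.26
Solving the 2×2 system: x ≈ 103.0, y ≈ 76.4 km.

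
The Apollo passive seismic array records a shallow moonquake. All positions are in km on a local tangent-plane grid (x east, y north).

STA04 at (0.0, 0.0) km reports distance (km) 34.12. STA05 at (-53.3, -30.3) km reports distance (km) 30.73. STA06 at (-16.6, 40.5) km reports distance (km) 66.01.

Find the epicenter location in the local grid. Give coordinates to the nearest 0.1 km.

Circle about each station: x² + y² = 34.12²; (x + 53.3)² + (y + 30.3)² = 30.73²; (x + 16.6)² + (y − 40.5)² = 66.01².
Subtracting pairs of circle equations eliminates x²+y² and gives linear equations (the radical axes):
-106.6 x − 60.6 y = 3978.82
-33.2 x + 81.0 y = -1277.34
Solving the 2×2 system: x ≈ -23.0, y ≈ -25.2 km.

-23.0 km east, -25.2 km north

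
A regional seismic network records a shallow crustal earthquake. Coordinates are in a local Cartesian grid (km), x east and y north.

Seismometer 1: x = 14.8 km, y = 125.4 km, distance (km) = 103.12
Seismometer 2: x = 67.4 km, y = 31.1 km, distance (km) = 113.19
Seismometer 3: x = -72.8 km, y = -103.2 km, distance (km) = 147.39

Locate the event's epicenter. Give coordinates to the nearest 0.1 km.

(-45.3, 41.6)

Circle about each station: (x − 14.8)² + (y − 125.4)² = 103.12²; (x − 67.4)² + (y − 31.1)² = 113.19²; (x + 72.8)² + (y + 103.2)² = 147.39².
Subtracting pairs of circle equations eliminates x²+y² and gives linear equations (the radical axes):
105.2 x − 188.6 y = -12612.47
-175.2 x − 457.2 y = -11084.20
Solving the 2×2 system: x ≈ -45.3, y ≈ 41.6 km.
Check against Seismometer 1 (with the unrounded x, y): √((x − 14.8)²+(y − 125.4)²) = 103.12 ≈ 103.12 km. ✓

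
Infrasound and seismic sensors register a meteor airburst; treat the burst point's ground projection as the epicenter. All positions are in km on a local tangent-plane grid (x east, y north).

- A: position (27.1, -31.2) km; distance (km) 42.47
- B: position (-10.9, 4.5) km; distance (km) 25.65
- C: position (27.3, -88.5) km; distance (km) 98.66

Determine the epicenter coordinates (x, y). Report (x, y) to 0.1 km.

(14.3, 9.3)

Circle about each station: (x − 27.1)² + (y + 31.2)² = 42.47²; (x + 10.9)² + (y − 4.5)² = 25.65²; (x − 27.3)² + (y + 88.5)² = 98.66².
Subtracting the A equation from the B and C equations removes the quadratic terms:
-76.0 x + 71.4 y = -423.01
0.4 x − 114.6 y = -1060.40
Solving the 2×2 system: x ≈ 14.3, y ≈ 9.3 km.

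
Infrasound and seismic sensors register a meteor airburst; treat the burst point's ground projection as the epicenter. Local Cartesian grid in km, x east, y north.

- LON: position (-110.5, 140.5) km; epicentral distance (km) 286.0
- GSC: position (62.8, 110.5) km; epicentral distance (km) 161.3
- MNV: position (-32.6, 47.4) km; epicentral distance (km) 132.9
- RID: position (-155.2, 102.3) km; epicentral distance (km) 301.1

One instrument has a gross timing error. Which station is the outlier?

Solve using three stations at a time. Using LON, GSC, RID (subtract circle equations pairwise → linear system) gives (x, y) ≈ (107.7, -44.1).
Distances from that point to each station vs reported:
  LON: calculated 285.8 vs reported 286.0 → residual 0.2 km
  GSC: calculated 161.0 vs reported 161.3 → residual 0.3 km
  MNV: calculated 167.5 vs reported 132.9 → residual 34.6 km
  RID: calculated 300.9 vs reported 301.1 → residual 0.2 km
LON, GSC, RID are mutually consistent (residuals ≈ 0); MNV is off by 34.6 km.

MNV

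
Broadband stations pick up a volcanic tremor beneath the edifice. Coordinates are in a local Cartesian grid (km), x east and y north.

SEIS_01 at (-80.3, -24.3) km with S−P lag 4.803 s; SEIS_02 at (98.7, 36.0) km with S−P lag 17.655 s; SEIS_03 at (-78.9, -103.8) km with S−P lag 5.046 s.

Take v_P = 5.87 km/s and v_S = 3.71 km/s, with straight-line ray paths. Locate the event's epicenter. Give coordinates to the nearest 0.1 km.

Distance from S−P lag: d = Δt · v_P v_S / (v_P − v_S) = Δt · (5.87·3.71)/(5.87−3.71) ≈ 10.0823·Δt.
So d_SEIS_01 = 48.43, d_SEIS_02 = 178.00, d_SEIS_03 = 50.88 km.
Circle about each station: (x + 80.3)² + (y + 24.3)² = 48.43²; (x − 98.7)² + (y − 36.0)² = 178.00²; (x + 78.9)² + (y + 103.8)² = 50.88².
Subtracting the SEIS_01 equation from the SEIS_02 and SEIS_03 equations removes the quadratic terms:
358.0 x + 120.6 y = -25339.43
2.8 x − 159.0 y = 9717.76
Solving the 2×2 system: x ≈ -49.9, y ≈ -62.0 km.
Check against SEIS_01 (with the unrounded x, y): √((x + 80.3)²+(y + 24.3)²) = 48.43 ≈ 48.43 km. ✓

x ≈ -49.9 km, y ≈ -62.0 km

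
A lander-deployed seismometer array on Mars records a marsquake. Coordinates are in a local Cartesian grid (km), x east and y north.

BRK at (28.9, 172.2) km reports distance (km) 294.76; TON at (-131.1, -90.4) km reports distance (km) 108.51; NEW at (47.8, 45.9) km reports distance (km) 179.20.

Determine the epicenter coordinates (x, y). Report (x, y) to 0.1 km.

Circle about each station: (x − 28.9)² + (y − 172.2)² = 294.76²; (x + 131.1)² + (y + 90.4)² = 108.51²; (x − 47.8)² + (y − 45.9)² = 179.20².
Subtracting the BRK equation from the TON and NEW equations removes the quadratic terms:
-320.0 x − 525.2 y = 69980.36
37.8 x − 252.6 y = 28674.42
Solving the 2×2 system: x ≈ -26.0, y ≈ -117.4 km.

x ≈ -26.0 km, y ≈ -117.4 km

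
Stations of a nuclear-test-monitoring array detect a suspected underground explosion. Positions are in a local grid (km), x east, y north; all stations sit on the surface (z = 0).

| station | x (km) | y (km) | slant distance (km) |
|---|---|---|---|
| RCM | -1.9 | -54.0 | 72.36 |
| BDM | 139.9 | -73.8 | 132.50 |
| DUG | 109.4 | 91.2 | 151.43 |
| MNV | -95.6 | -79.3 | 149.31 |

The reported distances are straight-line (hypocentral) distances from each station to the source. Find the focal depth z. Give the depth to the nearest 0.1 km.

Each station gives a sphere (x−x_i)² + (y−y_i)² + z² = d_i² (stations at z=0).
Subtracting the RCM sphere from BDM and DUG: z² cancels, leaving linear equations in x and y:
283.6 x − 39.6 y = 9778.56
222.6 x + 290.4 y = -328.89
Solving: x ≈ 31.004, y ≈ -24.898 km (keep extra digits for the depth step; rounded: 31.0, -24.9).
Then from the RCM sphere: z² = 72.36² − (x + 1.9)² − (y + 54.0)² with x = 31.004, y = -24.898, so z ≈ 57.501 ≈ 57.5 km.

z ≈ 57.5 km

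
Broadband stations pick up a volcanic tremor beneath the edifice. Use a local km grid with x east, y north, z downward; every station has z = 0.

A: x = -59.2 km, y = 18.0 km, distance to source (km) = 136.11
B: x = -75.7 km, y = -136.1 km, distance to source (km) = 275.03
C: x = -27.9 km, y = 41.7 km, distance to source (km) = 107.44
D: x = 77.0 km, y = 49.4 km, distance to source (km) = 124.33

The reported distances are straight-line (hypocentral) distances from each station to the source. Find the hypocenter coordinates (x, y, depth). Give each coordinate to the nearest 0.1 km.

x ≈ 0.5 km, y ≈ 119.0 km, depth ≈ 69.0 km

Each station gives a sphere (x−x_i)² + (y−y_i)² + z² = d_i² (stations at z=0).
Subtracting the A sphere from B and C: z² cancels, leaving linear equations in x and y:
-33.0 x − 308.2 y = -36690.51
62.6 x + 47.4 y = 5671.24
Solving: x ≈ 0.493, y ≈ 118.995 km (keep extra digits for the depth step; rounded: 0.5, 119.0).
Then from the A sphere: z² = 136.11² − (x + 59.2)² − (y − 18.0)² with x = 0.493, y = 118.995, so z ≈ 69.012 ≈ 69.0 km.
Check against D (with the unrounded solution): distance 124.34 ≈ 124.33 km. ✓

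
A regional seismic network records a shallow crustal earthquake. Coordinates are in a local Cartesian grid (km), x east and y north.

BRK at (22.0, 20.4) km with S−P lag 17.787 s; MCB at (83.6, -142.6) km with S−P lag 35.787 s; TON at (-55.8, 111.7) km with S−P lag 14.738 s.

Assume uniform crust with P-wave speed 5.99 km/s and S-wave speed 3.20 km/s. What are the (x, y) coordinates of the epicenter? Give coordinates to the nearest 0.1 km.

(-100.2, 20.7)

Distance from S−P lag: d = Δt · v_P v_S / (v_P − v_S) = Δt · (5.99·3.20)/(5.99−3.20) ≈ 6.8703·Δt.
So d_BRK = 122.20, d_MCB = 245.87, d_TON = 101.25 km.
Circle about each station: (x − 22.0)² + (y − 20.4)² = 122.20²; (x − 83.6)² + (y + 142.6)² = 245.87²; (x + 55.8)² + (y − 111.7)² = 101.25².
Subtracting the BRK equation from the MCB and TON equations removes the quadratic terms:
123.2 x − 326.0 y = -19095.66
-155.6 x + 182.6 y = 19371.65
Solving the 2×2 system: x ≈ -100.2, y ≈ 20.7 km.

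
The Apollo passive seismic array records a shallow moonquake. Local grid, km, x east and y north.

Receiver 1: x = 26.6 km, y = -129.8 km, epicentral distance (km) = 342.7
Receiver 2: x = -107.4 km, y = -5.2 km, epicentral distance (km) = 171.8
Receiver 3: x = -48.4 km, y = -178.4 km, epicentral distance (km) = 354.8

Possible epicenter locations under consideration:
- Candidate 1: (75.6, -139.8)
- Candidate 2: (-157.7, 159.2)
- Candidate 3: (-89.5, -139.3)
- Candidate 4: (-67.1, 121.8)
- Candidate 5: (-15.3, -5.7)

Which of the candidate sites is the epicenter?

Candidate 2

For each candidate, compare |candidate − station| to the reported distance:
Candidate 1: residuals Receiver 1 292.7, Receiver 2 55.4, Receiver 3 224.9 → max 292.7 km
Candidate 2: residuals Receiver 1 0.1, Receiver 2 0.1, Receiver 3 0.1 → max 0.1 km
Candidate 3: residuals Receiver 1 226.2, Receiver 2 36.5, Receiver 3 298.1 → max 298.1 km
Candidate 4: residuals Receiver 1 74.2, Receiver 2 38.6, Receiver 3 54.0 → max 74.2 km
Candidate 5: residuals Receiver 1 211.7, Receiver 2 79.7, Receiver 3 179.0 → max 211.7 km
Only Candidate 2 has all residuals ≈ 0.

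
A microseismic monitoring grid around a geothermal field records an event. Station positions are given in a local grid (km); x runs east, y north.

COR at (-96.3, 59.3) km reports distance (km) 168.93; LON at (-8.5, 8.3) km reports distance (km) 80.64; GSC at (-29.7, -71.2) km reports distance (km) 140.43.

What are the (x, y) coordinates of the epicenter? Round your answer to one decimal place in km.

Circle about each station: (x + 96.3)² + (y − 59.3)² = 168.93²; (x + 8.5)² + (y − 8.3)² = 80.64²; (x + 29.7)² + (y + 71.2)² = 140.43².
Subtracting the COR equation from the LON and GSC equations removes the quadratic terms:
175.6 x − 102.0 y = 9385.50
133.2 x − 261.0 y = 1978.11
Solving the 2×2 system: x ≈ 69.7, y ≈ 28.0 km.

69.7 km east, 28.0 km north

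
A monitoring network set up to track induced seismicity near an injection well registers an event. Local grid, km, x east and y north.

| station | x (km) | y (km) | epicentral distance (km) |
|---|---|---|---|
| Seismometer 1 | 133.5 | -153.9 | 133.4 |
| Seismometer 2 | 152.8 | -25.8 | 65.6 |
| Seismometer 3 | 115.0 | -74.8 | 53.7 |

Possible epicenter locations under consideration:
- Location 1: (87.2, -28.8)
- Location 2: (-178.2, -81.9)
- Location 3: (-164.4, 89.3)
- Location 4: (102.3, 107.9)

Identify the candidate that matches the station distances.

For each candidate, compare |candidate − station| to the reported distance:
Location 1: residuals Seismometer 1 0.0, Seismometer 2 0.1, Seismometer 3 0.0 → max 0.1 km
Location 2: residuals Seismometer 1 186.5, Seismometer 2 270.1, Seismometer 3 239.6 → max 270.1 km
Location 3: residuals Seismometer 1 251.2, Seismometer 2 271.8, Seismometer 3 270.3 → max 271.8 km
Location 4: residuals Seismometer 1 130.3, Seismometer 2 77.3, Seismometer 3 129.4 → max 130.3 km
Only Location 1 has all residuals ≈ 0.

Location 1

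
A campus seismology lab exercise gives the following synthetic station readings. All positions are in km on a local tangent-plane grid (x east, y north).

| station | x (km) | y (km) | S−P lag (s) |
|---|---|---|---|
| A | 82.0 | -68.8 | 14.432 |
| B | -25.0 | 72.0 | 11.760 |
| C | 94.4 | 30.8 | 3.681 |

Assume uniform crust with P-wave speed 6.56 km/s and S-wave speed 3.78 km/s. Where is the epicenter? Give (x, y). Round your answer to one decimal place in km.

Distance from S−P lag: d = Δt · v_P v_S / (v_P − v_S) = Δt · (6.56·3.78)/(6.56−3.78) ≈ 8.9197·Δt.
So d_A = 128.73, d_B = 104.90, d_C = 32.83 km.
Circle about each station: (x − 82.0)² + (y + 68.8)² = 128.73²; (x + 25.0)² + (y − 72.0)² = 104.90²; (x − 94.4)² + (y − 30.8)² = 32.83².
Subtracting pairs of circle equations eliminates x²+y² and gives linear equations (the radical axes):
-214.0 x + 281.6 y = -81.04
24.8 x + 199.2 y = 13896.16
Solving the 2×2 system: x ≈ 79.2, y ≈ 59.9 km.
Check against A (with the unrounded x, y): √((x − 82.0)²+(y + 68.8)²) = 128.73 ≈ 128.73 km. ✓

(79.2, 59.9)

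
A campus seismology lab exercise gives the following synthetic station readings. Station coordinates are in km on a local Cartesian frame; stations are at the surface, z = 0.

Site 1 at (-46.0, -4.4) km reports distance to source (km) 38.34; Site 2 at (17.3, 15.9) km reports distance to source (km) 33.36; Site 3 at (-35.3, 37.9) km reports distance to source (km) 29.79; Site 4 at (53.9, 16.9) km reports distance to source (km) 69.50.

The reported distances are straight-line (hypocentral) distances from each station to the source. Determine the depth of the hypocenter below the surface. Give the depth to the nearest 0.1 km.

Each station gives a sphere (x−x_i)² + (y−y_i)² + z² = d_i² (stations at z=0).
Subtracting the Site 1 sphere from Site 2 and Site 3: z² cancels, leaving linear equations in x and y:
126.6 x + 40.6 y = -1226.19
21.4 x + 84.6 y = 1129.65
Solving: x ≈ -15.201, y ≈ 17.198 km (keep extra digits for the depth step; rounded: -15.2, 17.2).
Then from the Site 1 sphere: z² = 38.34² − (x + 46.0)² − (y + 4.4)² with x = -15.201, y = 17.198, so z ≈ 7.410 ≈ 7.4 km.

depth ≈ 7.4 km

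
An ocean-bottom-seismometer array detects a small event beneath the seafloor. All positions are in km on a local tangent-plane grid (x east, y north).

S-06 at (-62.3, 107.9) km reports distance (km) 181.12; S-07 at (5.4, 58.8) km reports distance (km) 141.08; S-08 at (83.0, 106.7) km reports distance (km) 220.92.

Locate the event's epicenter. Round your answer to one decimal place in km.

Circle about each station: (x + 62.3)² + (y − 107.9)² = 181.12²; (x − 5.4)² + (y − 58.8)² = 141.08²; (x − 83.0)² + (y − 106.7)² = 220.92².
Subtracting the S-06 equation from the S-07 and S-08 equations removes the quadratic terms:
135.4 x − 98.2 y = 863.79
290.6 x − 2.4 y = -13251.00
Solving the 2×2 system: x ≈ -46.2, y ≈ -72.5 km.

x ≈ -46.2 km, y ≈ -72.5 km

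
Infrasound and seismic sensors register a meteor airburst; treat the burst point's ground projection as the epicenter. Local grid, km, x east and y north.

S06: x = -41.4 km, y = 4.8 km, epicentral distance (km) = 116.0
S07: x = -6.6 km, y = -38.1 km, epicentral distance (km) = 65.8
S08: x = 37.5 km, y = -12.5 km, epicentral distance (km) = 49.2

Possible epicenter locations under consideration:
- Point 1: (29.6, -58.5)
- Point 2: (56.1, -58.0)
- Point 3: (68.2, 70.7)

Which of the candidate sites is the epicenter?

Point 2

For each candidate, compare |candidate − station| to the reported distance:
Point 1: residuals S06 20.9, S07 24.2, S08 2.5 → max 24.2 km
Point 2: residuals S06 0.0, S07 0.0, S08 0.0 → max 0.0 km
Point 3: residuals S06 11.9, S07 66.2, S08 39.5 → max 66.2 km
Only Point 2 has all residuals ≈ 0.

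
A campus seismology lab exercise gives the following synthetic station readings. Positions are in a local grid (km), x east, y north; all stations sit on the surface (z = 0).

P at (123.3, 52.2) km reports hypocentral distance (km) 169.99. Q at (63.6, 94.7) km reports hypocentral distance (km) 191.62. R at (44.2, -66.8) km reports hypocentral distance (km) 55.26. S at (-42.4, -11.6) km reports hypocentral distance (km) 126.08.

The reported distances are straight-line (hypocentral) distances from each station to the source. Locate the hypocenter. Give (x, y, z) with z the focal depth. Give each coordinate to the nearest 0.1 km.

Each station gives a sphere (x−x_i)² + (y−y_i)² + z² = d_i² (stations at z=0).
Subtracting the P sphere from Q and R: z² cancels, leaving linear equations in x and y:
-119.4 x + 85.0 y = -12736.30
-158.2 x − 238.0 y = 14331.08
Solving: x ≈ 43.309, y ≈ -89.002 km (keep extra digits for the depth step; rounded: 43.3, -89.0).
Then from the P sphere: z² = 169.99² − (x − 123.3)² − (y − 52.2)² with x = 43.309, y = -89.002, so z ≈ 50.597 ≈ 50.6 km.
Check against S (with the unrounded solution): distance 126.08 ≈ 126.08 km. ✓

(43.3, -89.0, 50.6)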